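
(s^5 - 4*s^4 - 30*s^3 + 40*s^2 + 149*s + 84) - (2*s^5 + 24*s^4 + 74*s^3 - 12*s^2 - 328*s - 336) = -s^5 - 28*s^4 - 104*s^3 + 52*s^2 + 477*s + 420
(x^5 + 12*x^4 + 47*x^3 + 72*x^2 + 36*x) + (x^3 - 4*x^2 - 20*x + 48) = x^5 + 12*x^4 + 48*x^3 + 68*x^2 + 16*x + 48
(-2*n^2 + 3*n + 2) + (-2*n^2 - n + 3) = -4*n^2 + 2*n + 5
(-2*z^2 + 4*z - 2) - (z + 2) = -2*z^2 + 3*z - 4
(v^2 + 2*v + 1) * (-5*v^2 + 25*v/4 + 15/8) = -5*v^4 - 15*v^3/4 + 75*v^2/8 + 10*v + 15/8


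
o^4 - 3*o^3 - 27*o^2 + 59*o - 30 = (o - 6)*(o - 1)^2*(o + 5)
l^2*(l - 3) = l^3 - 3*l^2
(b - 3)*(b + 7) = b^2 + 4*b - 21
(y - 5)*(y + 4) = y^2 - y - 20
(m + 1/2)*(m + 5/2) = m^2 + 3*m + 5/4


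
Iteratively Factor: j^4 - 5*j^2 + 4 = (j + 2)*(j^3 - 2*j^2 - j + 2) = (j + 1)*(j + 2)*(j^2 - 3*j + 2) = (j - 2)*(j + 1)*(j + 2)*(j - 1)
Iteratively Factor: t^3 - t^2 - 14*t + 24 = (t + 4)*(t^2 - 5*t + 6) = (t - 2)*(t + 4)*(t - 3)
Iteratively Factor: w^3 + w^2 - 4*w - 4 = (w + 1)*(w^2 - 4) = (w - 2)*(w + 1)*(w + 2)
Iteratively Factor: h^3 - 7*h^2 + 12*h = (h - 4)*(h^2 - 3*h) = (h - 4)*(h - 3)*(h)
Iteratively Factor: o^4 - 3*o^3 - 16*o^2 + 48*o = (o)*(o^3 - 3*o^2 - 16*o + 48) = o*(o - 3)*(o^2 - 16) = o*(o - 3)*(o + 4)*(o - 4)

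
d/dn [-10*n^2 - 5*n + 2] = -20*n - 5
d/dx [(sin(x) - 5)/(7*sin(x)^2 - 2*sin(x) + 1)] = (-7*sin(x)^2 + 70*sin(x) - 9)*cos(x)/(7*sin(x)^2 - 2*sin(x) + 1)^2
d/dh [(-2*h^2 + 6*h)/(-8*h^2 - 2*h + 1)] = 2*(26*h^2 - 2*h + 3)/(64*h^4 + 32*h^3 - 12*h^2 - 4*h + 1)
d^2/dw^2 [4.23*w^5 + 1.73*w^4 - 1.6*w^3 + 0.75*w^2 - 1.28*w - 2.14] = 84.6*w^3 + 20.76*w^2 - 9.6*w + 1.5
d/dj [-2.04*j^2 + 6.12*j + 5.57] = 6.12 - 4.08*j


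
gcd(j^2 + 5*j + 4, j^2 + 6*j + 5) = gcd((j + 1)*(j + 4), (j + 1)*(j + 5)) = j + 1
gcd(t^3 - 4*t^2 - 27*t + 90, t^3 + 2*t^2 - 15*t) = t^2 + 2*t - 15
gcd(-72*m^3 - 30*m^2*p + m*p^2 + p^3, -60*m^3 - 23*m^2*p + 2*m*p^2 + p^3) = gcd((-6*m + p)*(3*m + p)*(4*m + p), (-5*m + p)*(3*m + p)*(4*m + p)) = 12*m^2 + 7*m*p + p^2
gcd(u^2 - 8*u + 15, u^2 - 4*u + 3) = u - 3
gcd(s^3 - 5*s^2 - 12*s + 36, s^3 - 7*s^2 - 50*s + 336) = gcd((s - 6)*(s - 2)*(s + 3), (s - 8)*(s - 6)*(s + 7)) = s - 6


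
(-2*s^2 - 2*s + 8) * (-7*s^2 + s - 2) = 14*s^4 + 12*s^3 - 54*s^2 + 12*s - 16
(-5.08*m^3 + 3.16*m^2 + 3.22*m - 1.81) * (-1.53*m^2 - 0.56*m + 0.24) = 7.7724*m^5 - 1.99*m^4 - 7.9154*m^3 + 1.7245*m^2 + 1.7864*m - 0.4344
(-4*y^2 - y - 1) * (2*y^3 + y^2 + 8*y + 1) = -8*y^5 - 6*y^4 - 35*y^3 - 13*y^2 - 9*y - 1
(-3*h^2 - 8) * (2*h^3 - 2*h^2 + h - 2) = -6*h^5 + 6*h^4 - 19*h^3 + 22*h^2 - 8*h + 16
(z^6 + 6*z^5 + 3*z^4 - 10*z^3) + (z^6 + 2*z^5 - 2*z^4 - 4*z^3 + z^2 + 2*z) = 2*z^6 + 8*z^5 + z^4 - 14*z^3 + z^2 + 2*z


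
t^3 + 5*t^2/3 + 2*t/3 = t*(t + 2/3)*(t + 1)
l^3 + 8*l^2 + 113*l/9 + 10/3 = (l + 1/3)*(l + 5/3)*(l + 6)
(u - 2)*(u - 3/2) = u^2 - 7*u/2 + 3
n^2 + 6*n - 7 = (n - 1)*(n + 7)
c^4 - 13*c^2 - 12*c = c*(c - 4)*(c + 1)*(c + 3)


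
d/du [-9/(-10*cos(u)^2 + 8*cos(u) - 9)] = 36*(5*cos(u) - 2)*sin(u)/(10*cos(u)^2 - 8*cos(u) + 9)^2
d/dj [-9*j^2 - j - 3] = -18*j - 1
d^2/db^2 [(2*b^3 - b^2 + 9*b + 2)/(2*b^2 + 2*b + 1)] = 2*(44*b^3 + 42*b^2 - 24*b - 15)/(8*b^6 + 24*b^5 + 36*b^4 + 32*b^3 + 18*b^2 + 6*b + 1)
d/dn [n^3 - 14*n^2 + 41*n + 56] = 3*n^2 - 28*n + 41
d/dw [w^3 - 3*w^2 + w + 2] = 3*w^2 - 6*w + 1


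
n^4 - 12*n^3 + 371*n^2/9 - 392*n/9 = n*(n - 7)*(n - 8/3)*(n - 7/3)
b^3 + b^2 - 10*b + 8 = (b - 2)*(b - 1)*(b + 4)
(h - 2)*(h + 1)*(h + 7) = h^3 + 6*h^2 - 9*h - 14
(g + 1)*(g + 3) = g^2 + 4*g + 3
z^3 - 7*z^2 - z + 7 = (z - 7)*(z - 1)*(z + 1)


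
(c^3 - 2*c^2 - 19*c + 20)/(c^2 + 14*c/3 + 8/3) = 3*(c^2 - 6*c + 5)/(3*c + 2)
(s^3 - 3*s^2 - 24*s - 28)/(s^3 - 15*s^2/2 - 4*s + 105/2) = 2*(s^2 + 4*s + 4)/(2*s^2 - s - 15)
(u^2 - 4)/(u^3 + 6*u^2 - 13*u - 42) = (u - 2)/(u^2 + 4*u - 21)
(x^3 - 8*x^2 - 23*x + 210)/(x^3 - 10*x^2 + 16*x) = (x^3 - 8*x^2 - 23*x + 210)/(x*(x^2 - 10*x + 16))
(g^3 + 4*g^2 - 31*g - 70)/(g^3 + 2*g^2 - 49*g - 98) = (g - 5)/(g - 7)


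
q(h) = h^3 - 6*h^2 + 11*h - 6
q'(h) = 3*h^2 - 12*h + 11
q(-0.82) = -19.61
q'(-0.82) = 22.86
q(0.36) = -2.77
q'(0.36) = 7.07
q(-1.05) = -25.32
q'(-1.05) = 26.91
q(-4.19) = -230.99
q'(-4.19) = 113.95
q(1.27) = 0.34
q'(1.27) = 0.60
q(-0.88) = -21.01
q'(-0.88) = 23.88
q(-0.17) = -8.05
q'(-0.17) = 13.13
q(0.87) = -0.31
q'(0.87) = 2.83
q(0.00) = -6.00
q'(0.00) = 11.00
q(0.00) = -6.00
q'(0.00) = 11.00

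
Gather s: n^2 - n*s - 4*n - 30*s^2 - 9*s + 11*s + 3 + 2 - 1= n^2 - 4*n - 30*s^2 + s*(2 - n) + 4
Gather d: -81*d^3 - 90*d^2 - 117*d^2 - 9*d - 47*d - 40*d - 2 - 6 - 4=-81*d^3 - 207*d^2 - 96*d - 12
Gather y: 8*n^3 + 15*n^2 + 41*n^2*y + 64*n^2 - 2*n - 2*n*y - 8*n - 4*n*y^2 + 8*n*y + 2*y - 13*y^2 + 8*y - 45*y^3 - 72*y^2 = 8*n^3 + 79*n^2 - 10*n - 45*y^3 + y^2*(-4*n - 85) + y*(41*n^2 + 6*n + 10)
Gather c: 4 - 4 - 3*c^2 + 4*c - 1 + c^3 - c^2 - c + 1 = c^3 - 4*c^2 + 3*c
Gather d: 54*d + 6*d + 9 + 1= 60*d + 10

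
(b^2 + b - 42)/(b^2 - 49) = (b - 6)/(b - 7)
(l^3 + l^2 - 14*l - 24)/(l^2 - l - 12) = l + 2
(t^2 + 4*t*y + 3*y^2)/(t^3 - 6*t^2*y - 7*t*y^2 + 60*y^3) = (t + y)/(t^2 - 9*t*y + 20*y^2)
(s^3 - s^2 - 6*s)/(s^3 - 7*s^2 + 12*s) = (s + 2)/(s - 4)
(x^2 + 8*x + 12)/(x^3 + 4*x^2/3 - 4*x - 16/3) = 3*(x + 6)/(3*x^2 - 2*x - 8)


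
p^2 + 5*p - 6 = (p - 1)*(p + 6)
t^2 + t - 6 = (t - 2)*(t + 3)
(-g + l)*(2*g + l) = -2*g^2 + g*l + l^2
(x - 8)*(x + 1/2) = x^2 - 15*x/2 - 4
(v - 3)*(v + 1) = v^2 - 2*v - 3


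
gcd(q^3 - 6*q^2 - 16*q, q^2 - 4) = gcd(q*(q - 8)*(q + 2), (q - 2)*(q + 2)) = q + 2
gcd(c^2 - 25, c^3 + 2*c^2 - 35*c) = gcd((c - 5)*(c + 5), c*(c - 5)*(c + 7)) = c - 5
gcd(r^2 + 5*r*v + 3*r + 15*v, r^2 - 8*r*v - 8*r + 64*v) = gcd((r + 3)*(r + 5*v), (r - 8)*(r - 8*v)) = 1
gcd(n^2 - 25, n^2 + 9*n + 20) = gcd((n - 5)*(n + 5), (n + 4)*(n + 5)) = n + 5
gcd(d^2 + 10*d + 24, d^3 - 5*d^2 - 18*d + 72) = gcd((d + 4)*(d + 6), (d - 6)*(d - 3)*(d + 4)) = d + 4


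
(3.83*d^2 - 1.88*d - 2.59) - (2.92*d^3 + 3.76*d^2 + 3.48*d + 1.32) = -2.92*d^3 + 0.0700000000000003*d^2 - 5.36*d - 3.91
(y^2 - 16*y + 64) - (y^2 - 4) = 68 - 16*y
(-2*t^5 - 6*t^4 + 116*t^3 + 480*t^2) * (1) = -2*t^5 - 6*t^4 + 116*t^3 + 480*t^2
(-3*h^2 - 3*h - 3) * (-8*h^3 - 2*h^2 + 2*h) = 24*h^5 + 30*h^4 + 24*h^3 - 6*h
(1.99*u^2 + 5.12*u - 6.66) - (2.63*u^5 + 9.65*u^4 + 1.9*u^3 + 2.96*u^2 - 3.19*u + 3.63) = -2.63*u^5 - 9.65*u^4 - 1.9*u^3 - 0.97*u^2 + 8.31*u - 10.29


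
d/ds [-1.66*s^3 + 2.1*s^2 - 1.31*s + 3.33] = -4.98*s^2 + 4.2*s - 1.31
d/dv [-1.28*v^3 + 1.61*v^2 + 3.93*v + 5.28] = -3.84*v^2 + 3.22*v + 3.93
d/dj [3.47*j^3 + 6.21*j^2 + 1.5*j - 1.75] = 10.41*j^2 + 12.42*j + 1.5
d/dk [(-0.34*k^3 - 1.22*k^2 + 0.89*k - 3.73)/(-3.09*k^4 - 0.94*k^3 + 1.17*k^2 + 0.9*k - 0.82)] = (-1.0506*k^6 - 7.5396*k^5 + 6.7057*k^4 - 45.0416*k^3 - 11.8215*k^2 + 10.729*k + 2.6272)/(9.5481*k^8 + 5.8092*k^7 - 6.347*k^6 - 7.7616*k^5 + 4.7445*k^4 + 3.6476*k^3 - 1.1088*k^2 - 1.476*k + 0.6724)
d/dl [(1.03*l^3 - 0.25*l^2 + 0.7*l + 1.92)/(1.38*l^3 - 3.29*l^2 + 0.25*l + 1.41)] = (-3.0437*l^4 - 1.417*l^3 - 1.3514*l^2 + 11.9286*l + 0.507)/(1.9044*l^6 - 9.0804*l^5 + 11.5141*l^4 + 2.2466*l^3 - 9.2153*l^2 + 0.705*l + 1.9881)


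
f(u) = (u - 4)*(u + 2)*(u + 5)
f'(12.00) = 486.00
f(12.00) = 1904.00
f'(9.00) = 279.00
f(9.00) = 770.00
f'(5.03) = 88.08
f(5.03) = 72.63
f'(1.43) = -3.29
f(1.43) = -56.68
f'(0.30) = -15.93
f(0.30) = -45.10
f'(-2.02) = -17.88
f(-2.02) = 0.36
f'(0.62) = -13.13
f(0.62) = -49.77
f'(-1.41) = -20.50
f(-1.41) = -11.46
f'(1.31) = -4.99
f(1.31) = -56.18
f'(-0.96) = -21.00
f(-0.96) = -20.84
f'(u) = (u - 4)*(u + 2) + (u - 4)*(u + 5) + (u + 2)*(u + 5)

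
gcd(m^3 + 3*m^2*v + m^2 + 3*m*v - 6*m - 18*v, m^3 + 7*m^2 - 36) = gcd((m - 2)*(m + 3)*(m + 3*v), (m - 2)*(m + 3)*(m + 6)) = m^2 + m - 6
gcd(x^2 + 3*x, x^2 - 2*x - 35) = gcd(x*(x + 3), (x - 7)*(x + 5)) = 1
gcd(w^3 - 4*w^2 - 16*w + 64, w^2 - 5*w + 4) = w - 4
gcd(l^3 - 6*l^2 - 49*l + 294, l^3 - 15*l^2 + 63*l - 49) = l - 7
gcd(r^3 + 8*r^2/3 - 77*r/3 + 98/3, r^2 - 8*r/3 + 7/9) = r - 7/3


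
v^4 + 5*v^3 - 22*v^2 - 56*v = v*(v - 4)*(v + 2)*(v + 7)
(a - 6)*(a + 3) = a^2 - 3*a - 18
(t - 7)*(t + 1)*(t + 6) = t^3 - 43*t - 42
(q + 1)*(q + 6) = q^2 + 7*q + 6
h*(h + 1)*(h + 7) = h^3 + 8*h^2 + 7*h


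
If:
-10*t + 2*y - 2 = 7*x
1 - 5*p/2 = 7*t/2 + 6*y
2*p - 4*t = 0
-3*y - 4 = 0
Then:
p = 36/17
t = 18/17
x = -778/357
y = -4/3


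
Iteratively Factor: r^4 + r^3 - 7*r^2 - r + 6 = (r - 1)*(r^3 + 2*r^2 - 5*r - 6) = (r - 2)*(r - 1)*(r^2 + 4*r + 3) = (r - 2)*(r - 1)*(r + 3)*(r + 1)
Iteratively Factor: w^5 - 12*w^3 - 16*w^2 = (w)*(w^4 - 12*w^2 - 16*w) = w*(w + 2)*(w^3 - 2*w^2 - 8*w) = w*(w + 2)^2*(w^2 - 4*w) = w*(w - 4)*(w + 2)^2*(w)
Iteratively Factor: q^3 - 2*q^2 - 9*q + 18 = (q - 2)*(q^2 - 9) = (q - 2)*(q + 3)*(q - 3)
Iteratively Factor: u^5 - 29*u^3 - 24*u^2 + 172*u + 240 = (u - 3)*(u^4 + 3*u^3 - 20*u^2 - 84*u - 80) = (u - 3)*(u + 2)*(u^3 + u^2 - 22*u - 40) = (u - 5)*(u - 3)*(u + 2)*(u^2 + 6*u + 8) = (u - 5)*(u - 3)*(u + 2)*(u + 4)*(u + 2)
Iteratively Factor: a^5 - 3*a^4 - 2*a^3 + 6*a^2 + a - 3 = (a + 1)*(a^4 - 4*a^3 + 2*a^2 + 4*a - 3) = (a + 1)^2*(a^3 - 5*a^2 + 7*a - 3) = (a - 1)*(a + 1)^2*(a^2 - 4*a + 3) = (a - 3)*(a - 1)*(a + 1)^2*(a - 1)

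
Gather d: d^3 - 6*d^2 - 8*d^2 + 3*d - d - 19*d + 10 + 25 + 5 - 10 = d^3 - 14*d^2 - 17*d + 30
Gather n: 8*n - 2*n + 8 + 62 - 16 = 6*n + 54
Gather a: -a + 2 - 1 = 1 - a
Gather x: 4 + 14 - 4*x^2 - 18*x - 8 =-4*x^2 - 18*x + 10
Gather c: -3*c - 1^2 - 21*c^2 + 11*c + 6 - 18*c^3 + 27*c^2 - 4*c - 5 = -18*c^3 + 6*c^2 + 4*c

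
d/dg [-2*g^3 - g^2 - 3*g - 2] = -6*g^2 - 2*g - 3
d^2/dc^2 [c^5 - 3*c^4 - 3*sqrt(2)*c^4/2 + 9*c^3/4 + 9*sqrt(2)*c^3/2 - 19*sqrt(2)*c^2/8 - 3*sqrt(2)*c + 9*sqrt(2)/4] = 20*c^3 - 36*c^2 - 18*sqrt(2)*c^2 + 27*c/2 + 27*sqrt(2)*c - 19*sqrt(2)/4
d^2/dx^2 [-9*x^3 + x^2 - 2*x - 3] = 2 - 54*x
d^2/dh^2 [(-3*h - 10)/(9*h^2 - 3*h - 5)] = 18*(9*(h + 1)*(-9*h^2 + 3*h + 5) + (3*h + 10)*(6*h - 1)^2)/(-9*h^2 + 3*h + 5)^3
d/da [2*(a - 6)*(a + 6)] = 4*a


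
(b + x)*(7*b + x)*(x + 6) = 7*b^2*x + 42*b^2 + 8*b*x^2 + 48*b*x + x^3 + 6*x^2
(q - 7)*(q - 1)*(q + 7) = q^3 - q^2 - 49*q + 49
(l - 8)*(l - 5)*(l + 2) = l^3 - 11*l^2 + 14*l + 80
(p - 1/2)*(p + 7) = p^2 + 13*p/2 - 7/2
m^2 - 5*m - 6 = (m - 6)*(m + 1)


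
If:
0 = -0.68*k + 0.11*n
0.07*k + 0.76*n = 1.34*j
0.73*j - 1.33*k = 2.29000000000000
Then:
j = 6.43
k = 1.81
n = 11.17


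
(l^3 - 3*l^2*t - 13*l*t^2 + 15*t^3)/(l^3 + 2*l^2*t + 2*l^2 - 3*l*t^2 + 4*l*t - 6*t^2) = (l - 5*t)/(l + 2)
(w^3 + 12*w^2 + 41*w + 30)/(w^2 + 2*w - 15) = (w^2 + 7*w + 6)/(w - 3)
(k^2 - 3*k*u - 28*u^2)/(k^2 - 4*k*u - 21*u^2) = (k + 4*u)/(k + 3*u)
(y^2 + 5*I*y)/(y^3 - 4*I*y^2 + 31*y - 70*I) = y/(y^2 - 9*I*y - 14)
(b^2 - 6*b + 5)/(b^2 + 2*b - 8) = (b^2 - 6*b + 5)/(b^2 + 2*b - 8)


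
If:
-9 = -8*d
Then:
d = 9/8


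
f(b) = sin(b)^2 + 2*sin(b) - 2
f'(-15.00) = -0.53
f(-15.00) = -2.88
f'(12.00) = 0.78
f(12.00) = -2.79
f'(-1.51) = 0.00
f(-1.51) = -3.00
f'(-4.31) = -1.50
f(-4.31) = 0.69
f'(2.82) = -2.50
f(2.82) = -1.27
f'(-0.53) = 0.85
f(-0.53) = -2.76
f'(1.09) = 1.75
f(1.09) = 0.56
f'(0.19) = 2.33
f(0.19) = -1.59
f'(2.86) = -2.46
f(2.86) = -1.37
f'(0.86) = 2.29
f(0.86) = 0.09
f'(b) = 2*sin(b)*cos(b) + 2*cos(b)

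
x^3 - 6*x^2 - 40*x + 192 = (x - 8)*(x - 4)*(x + 6)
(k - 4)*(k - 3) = k^2 - 7*k + 12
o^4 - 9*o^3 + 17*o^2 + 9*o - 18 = (o - 6)*(o - 3)*(o - 1)*(o + 1)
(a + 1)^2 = a^2 + 2*a + 1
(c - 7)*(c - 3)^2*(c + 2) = c^4 - 11*c^3 + 25*c^2 + 39*c - 126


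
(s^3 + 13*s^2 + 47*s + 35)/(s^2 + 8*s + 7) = s + 5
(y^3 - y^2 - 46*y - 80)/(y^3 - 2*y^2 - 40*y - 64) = (y + 5)/(y + 4)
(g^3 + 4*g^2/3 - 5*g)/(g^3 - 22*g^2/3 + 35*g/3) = (3*g^2 + 4*g - 15)/(3*g^2 - 22*g + 35)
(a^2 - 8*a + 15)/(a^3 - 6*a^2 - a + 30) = 1/(a + 2)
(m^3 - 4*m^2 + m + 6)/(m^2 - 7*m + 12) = (m^2 - m - 2)/(m - 4)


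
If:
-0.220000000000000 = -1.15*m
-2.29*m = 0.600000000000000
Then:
No Solution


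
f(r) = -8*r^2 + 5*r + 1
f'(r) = 5 - 16*r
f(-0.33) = -1.52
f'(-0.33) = 10.28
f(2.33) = -30.78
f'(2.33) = -32.28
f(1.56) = -10.67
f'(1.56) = -19.96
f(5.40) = -205.28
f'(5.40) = -81.40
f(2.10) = -23.78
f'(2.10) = -28.60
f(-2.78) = -74.73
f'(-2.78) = 49.48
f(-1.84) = -35.28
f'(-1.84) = 34.44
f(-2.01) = -41.37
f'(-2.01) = 37.16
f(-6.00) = -317.00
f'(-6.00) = 101.00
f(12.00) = -1091.00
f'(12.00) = -187.00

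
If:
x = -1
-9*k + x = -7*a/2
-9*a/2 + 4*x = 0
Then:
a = -8/9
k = -37/81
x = -1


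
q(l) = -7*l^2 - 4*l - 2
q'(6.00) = -88.00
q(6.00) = -278.00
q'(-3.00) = 38.00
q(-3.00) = -53.00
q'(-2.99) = 37.86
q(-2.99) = -52.62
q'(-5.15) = 68.10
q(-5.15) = -167.06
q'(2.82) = -43.48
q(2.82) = -68.95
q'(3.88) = -58.32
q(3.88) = -122.90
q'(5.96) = -87.44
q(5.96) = -274.49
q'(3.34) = -50.76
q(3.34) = -93.45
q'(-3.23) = 41.22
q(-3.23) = -62.11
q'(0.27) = -7.78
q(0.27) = -3.59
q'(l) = -14*l - 4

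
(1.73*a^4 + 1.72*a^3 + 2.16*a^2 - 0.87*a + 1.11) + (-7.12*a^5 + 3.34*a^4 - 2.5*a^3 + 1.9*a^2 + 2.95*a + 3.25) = -7.12*a^5 + 5.07*a^4 - 0.78*a^3 + 4.06*a^2 + 2.08*a + 4.36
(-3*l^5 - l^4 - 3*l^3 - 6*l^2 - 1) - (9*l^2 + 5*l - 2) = -3*l^5 - l^4 - 3*l^3 - 15*l^2 - 5*l + 1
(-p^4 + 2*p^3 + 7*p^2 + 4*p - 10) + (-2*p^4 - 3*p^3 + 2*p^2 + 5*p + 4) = -3*p^4 - p^3 + 9*p^2 + 9*p - 6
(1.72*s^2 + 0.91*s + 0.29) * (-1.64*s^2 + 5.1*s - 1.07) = -2.8208*s^4 + 7.2796*s^3 + 2.325*s^2 + 0.5053*s - 0.3103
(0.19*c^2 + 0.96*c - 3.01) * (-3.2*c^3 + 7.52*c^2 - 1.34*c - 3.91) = -0.608*c^5 - 1.6432*c^4 + 16.5966*c^3 - 24.6645*c^2 + 0.2798*c + 11.7691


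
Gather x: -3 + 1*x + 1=x - 2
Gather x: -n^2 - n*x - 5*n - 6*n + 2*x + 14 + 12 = -n^2 - 11*n + x*(2 - n) + 26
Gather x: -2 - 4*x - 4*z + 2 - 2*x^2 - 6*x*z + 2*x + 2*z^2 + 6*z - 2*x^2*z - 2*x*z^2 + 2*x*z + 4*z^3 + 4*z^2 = x^2*(-2*z - 2) + x*(-2*z^2 - 4*z - 2) + 4*z^3 + 6*z^2 + 2*z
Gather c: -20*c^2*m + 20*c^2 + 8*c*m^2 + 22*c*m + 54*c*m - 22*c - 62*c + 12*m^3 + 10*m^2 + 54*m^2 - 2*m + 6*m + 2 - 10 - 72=c^2*(20 - 20*m) + c*(8*m^2 + 76*m - 84) + 12*m^3 + 64*m^2 + 4*m - 80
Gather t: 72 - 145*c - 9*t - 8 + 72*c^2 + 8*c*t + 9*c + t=72*c^2 - 136*c + t*(8*c - 8) + 64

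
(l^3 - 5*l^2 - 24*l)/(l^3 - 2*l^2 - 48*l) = (l + 3)/(l + 6)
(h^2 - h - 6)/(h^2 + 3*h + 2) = (h - 3)/(h + 1)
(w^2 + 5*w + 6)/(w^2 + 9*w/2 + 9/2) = 2*(w + 2)/(2*w + 3)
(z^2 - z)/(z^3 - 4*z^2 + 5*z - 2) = z/(z^2 - 3*z + 2)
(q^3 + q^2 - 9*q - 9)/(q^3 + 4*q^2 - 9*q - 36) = (q + 1)/(q + 4)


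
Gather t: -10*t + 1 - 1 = -10*t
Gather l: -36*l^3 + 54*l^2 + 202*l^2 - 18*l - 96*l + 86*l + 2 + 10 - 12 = -36*l^3 + 256*l^2 - 28*l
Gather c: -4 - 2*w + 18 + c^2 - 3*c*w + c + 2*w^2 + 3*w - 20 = c^2 + c*(1 - 3*w) + 2*w^2 + w - 6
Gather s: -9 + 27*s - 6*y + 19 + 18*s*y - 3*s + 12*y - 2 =s*(18*y + 24) + 6*y + 8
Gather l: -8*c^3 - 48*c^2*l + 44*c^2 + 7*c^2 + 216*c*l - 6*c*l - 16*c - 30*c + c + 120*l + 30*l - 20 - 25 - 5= -8*c^3 + 51*c^2 - 45*c + l*(-48*c^2 + 210*c + 150) - 50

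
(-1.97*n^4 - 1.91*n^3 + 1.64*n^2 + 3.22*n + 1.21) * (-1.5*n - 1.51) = 2.955*n^5 + 5.8397*n^4 + 0.4241*n^3 - 7.3064*n^2 - 6.6772*n - 1.8271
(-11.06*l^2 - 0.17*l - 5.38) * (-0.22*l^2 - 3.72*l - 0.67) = 2.4332*l^4 + 41.1806*l^3 + 9.2262*l^2 + 20.1275*l + 3.6046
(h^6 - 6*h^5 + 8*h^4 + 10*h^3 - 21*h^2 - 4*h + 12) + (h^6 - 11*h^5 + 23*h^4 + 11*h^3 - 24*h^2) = 2*h^6 - 17*h^5 + 31*h^4 + 21*h^3 - 45*h^2 - 4*h + 12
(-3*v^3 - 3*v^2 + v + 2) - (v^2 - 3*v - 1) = -3*v^3 - 4*v^2 + 4*v + 3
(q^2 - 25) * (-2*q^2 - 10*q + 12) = -2*q^4 - 10*q^3 + 62*q^2 + 250*q - 300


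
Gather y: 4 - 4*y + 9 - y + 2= 15 - 5*y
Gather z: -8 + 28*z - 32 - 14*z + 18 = 14*z - 22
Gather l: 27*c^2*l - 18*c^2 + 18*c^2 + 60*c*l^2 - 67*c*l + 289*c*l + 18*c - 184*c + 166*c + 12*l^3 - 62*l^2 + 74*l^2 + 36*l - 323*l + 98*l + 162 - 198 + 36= 12*l^3 + l^2*(60*c + 12) + l*(27*c^2 + 222*c - 189)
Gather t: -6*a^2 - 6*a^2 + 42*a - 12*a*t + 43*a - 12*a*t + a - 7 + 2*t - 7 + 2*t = -12*a^2 + 86*a + t*(4 - 24*a) - 14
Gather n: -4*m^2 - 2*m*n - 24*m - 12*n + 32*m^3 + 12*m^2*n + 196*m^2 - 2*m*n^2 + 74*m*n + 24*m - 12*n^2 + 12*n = 32*m^3 + 192*m^2 + n^2*(-2*m - 12) + n*(12*m^2 + 72*m)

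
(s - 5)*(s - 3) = s^2 - 8*s + 15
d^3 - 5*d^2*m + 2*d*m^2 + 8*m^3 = (d - 4*m)*(d - 2*m)*(d + m)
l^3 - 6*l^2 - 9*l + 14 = (l - 7)*(l - 1)*(l + 2)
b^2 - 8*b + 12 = (b - 6)*(b - 2)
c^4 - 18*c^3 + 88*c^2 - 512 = (c - 8)^2*(c - 4)*(c + 2)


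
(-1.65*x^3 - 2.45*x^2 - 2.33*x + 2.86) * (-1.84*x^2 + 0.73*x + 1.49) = 3.036*x^5 + 3.3035*x^4 + 0.0402000000000005*x^3 - 10.6138*x^2 - 1.3839*x + 4.2614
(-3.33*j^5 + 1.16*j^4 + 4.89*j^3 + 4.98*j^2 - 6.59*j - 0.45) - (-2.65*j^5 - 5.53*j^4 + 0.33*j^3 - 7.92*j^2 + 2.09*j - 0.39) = -0.68*j^5 + 6.69*j^4 + 4.56*j^3 + 12.9*j^2 - 8.68*j - 0.06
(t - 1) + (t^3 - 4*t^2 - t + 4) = t^3 - 4*t^2 + 3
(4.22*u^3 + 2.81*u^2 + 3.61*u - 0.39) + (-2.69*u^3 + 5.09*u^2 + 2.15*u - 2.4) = 1.53*u^3 + 7.9*u^2 + 5.76*u - 2.79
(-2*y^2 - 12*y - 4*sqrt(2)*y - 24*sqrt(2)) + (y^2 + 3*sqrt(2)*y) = -y^2 - 12*y - sqrt(2)*y - 24*sqrt(2)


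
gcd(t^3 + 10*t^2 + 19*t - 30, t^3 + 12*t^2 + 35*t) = t + 5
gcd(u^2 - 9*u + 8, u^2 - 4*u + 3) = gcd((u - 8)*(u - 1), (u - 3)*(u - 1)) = u - 1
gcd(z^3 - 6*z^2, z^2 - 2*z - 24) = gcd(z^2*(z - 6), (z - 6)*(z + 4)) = z - 6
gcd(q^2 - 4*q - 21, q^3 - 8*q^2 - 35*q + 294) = q - 7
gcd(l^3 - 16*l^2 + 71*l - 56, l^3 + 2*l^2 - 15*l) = 1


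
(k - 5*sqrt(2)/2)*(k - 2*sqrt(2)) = k^2 - 9*sqrt(2)*k/2 + 10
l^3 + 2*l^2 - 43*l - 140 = (l - 7)*(l + 4)*(l + 5)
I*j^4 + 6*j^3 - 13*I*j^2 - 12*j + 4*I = (j - 2*I)^2*(j - I)*(I*j + 1)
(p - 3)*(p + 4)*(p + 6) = p^3 + 7*p^2 - 6*p - 72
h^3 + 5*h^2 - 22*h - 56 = (h - 4)*(h + 2)*(h + 7)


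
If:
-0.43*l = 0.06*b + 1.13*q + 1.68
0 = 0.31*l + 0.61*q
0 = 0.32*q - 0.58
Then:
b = -36.58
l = -3.57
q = 1.81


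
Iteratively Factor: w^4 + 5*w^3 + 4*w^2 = (w + 1)*(w^3 + 4*w^2) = w*(w + 1)*(w^2 + 4*w) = w*(w + 1)*(w + 4)*(w)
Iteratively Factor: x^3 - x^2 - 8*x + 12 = (x + 3)*(x^2 - 4*x + 4) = (x - 2)*(x + 3)*(x - 2)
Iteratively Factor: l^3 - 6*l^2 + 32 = (l - 4)*(l^2 - 2*l - 8) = (l - 4)*(l + 2)*(l - 4)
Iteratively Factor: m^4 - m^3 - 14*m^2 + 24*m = (m - 3)*(m^3 + 2*m^2 - 8*m) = m*(m - 3)*(m^2 + 2*m - 8) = m*(m - 3)*(m + 4)*(m - 2)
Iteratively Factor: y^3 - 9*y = (y)*(y^2 - 9) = y*(y - 3)*(y + 3)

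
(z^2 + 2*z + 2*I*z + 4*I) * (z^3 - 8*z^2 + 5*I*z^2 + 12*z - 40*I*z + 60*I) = z^5 - 6*z^4 + 7*I*z^4 - 14*z^3 - 42*I*z^3 + 84*z^2 - 28*I*z^2 + 40*z + 168*I*z - 240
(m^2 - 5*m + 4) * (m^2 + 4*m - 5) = m^4 - m^3 - 21*m^2 + 41*m - 20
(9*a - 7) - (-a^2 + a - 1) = a^2 + 8*a - 6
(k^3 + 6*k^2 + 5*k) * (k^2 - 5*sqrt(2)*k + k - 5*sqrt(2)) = k^5 - 5*sqrt(2)*k^4 + 7*k^4 - 35*sqrt(2)*k^3 + 11*k^3 - 55*sqrt(2)*k^2 + 5*k^2 - 25*sqrt(2)*k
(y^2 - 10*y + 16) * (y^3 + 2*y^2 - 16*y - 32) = y^5 - 8*y^4 - 20*y^3 + 160*y^2 + 64*y - 512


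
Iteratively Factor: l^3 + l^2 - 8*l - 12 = (l - 3)*(l^2 + 4*l + 4) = (l - 3)*(l + 2)*(l + 2)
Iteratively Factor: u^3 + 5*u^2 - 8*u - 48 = (u - 3)*(u^2 + 8*u + 16) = (u - 3)*(u + 4)*(u + 4)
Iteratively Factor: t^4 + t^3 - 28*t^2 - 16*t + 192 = (t + 4)*(t^3 - 3*t^2 - 16*t + 48) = (t - 3)*(t + 4)*(t^2 - 16) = (t - 4)*(t - 3)*(t + 4)*(t + 4)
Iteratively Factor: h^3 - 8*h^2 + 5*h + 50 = (h - 5)*(h^2 - 3*h - 10) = (h - 5)*(h + 2)*(h - 5)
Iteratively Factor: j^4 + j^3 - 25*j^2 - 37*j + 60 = (j + 4)*(j^3 - 3*j^2 - 13*j + 15) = (j + 3)*(j + 4)*(j^2 - 6*j + 5) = (j - 1)*(j + 3)*(j + 4)*(j - 5)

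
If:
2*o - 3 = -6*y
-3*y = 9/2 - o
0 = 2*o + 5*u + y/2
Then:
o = 3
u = -23/20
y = -1/2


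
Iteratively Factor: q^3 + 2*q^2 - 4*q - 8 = (q + 2)*(q^2 - 4) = (q - 2)*(q + 2)*(q + 2)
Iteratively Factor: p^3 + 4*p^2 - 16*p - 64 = (p - 4)*(p^2 + 8*p + 16) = (p - 4)*(p + 4)*(p + 4)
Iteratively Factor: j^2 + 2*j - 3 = (j - 1)*(j + 3)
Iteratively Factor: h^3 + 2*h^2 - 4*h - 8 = (h + 2)*(h^2 - 4) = (h - 2)*(h + 2)*(h + 2)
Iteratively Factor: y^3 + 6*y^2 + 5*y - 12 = (y + 3)*(y^2 + 3*y - 4) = (y + 3)*(y + 4)*(y - 1)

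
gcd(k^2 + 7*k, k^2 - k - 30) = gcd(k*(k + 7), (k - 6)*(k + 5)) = 1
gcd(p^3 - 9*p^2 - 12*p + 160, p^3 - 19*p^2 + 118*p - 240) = p^2 - 13*p + 40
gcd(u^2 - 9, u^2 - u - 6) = u - 3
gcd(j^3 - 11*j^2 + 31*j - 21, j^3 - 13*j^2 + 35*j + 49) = j - 7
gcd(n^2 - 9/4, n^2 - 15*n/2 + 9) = n - 3/2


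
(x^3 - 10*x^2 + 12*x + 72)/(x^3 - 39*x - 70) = (x^2 - 12*x + 36)/(x^2 - 2*x - 35)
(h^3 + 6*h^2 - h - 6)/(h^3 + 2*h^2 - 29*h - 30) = (h - 1)/(h - 5)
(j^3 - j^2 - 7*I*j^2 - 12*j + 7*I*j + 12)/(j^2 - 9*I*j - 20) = (j^2 - j*(1 + 3*I) + 3*I)/(j - 5*I)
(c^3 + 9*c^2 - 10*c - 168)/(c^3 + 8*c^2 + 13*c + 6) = (c^2 + 3*c - 28)/(c^2 + 2*c + 1)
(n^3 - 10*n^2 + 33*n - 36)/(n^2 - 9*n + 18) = (n^2 - 7*n + 12)/(n - 6)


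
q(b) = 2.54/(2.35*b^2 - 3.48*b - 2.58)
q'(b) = 2.54*(3.48 - 4.7*b)/(2.35*b^2 - 3.48*b - 2.58)^2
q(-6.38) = 0.02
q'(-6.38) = 0.01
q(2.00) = -18.14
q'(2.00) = -767.18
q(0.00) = -0.98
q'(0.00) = 1.33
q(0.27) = -0.76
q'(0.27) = 0.50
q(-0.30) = -1.92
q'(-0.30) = 7.08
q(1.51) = -1.03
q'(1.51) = -1.50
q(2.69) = 0.50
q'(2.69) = -0.91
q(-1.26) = 0.46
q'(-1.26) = 0.78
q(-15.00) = 0.00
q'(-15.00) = 0.00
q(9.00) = 0.02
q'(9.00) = -0.00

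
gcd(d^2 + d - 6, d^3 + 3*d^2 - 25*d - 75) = d + 3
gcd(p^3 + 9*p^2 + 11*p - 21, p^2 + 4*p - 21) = p + 7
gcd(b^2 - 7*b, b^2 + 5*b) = b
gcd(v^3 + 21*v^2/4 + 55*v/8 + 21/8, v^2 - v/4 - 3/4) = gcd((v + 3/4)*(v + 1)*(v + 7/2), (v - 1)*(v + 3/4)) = v + 3/4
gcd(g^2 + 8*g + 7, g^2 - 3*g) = 1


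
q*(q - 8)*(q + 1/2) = q^3 - 15*q^2/2 - 4*q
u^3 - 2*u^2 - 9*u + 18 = (u - 3)*(u - 2)*(u + 3)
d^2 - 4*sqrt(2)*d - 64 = (d - 8*sqrt(2))*(d + 4*sqrt(2))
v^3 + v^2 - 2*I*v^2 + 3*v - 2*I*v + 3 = (v + 1)*(v - 3*I)*(v + I)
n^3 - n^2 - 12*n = n*(n - 4)*(n + 3)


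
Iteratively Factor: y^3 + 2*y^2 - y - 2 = (y + 1)*(y^2 + y - 2) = (y - 1)*(y + 1)*(y + 2)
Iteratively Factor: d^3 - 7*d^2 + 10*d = (d)*(d^2 - 7*d + 10) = d*(d - 2)*(d - 5)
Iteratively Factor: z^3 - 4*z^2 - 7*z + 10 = (z - 5)*(z^2 + z - 2) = (z - 5)*(z + 2)*(z - 1)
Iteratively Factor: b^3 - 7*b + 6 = (b - 1)*(b^2 + b - 6) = (b - 2)*(b - 1)*(b + 3)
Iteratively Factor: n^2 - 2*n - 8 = (n - 4)*(n + 2)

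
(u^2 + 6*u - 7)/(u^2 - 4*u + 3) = (u + 7)/(u - 3)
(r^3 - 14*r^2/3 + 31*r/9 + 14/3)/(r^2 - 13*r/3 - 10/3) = (r^2 - 16*r/3 + 7)/(r - 5)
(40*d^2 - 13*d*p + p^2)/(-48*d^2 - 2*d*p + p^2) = (-5*d + p)/(6*d + p)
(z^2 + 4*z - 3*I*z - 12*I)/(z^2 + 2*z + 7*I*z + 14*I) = (z^2 + z*(4 - 3*I) - 12*I)/(z^2 + z*(2 + 7*I) + 14*I)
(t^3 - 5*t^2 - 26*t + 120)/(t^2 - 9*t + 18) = (t^2 + t - 20)/(t - 3)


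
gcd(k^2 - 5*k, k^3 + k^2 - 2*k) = k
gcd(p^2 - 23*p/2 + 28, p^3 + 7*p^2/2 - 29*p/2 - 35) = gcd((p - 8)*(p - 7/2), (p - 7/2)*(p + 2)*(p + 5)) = p - 7/2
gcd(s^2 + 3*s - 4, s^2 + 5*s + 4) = s + 4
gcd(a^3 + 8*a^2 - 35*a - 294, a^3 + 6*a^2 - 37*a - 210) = a^2 + a - 42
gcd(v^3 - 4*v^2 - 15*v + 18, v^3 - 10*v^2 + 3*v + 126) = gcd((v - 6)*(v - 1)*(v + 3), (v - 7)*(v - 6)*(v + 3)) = v^2 - 3*v - 18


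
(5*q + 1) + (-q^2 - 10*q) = -q^2 - 5*q + 1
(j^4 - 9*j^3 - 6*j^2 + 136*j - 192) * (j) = j^5 - 9*j^4 - 6*j^3 + 136*j^2 - 192*j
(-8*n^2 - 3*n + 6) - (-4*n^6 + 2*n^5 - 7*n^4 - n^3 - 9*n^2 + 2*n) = 4*n^6 - 2*n^5 + 7*n^4 + n^3 + n^2 - 5*n + 6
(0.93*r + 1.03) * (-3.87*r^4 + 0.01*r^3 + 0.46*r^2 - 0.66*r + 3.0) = -3.5991*r^5 - 3.9768*r^4 + 0.4381*r^3 - 0.14*r^2 + 2.1102*r + 3.09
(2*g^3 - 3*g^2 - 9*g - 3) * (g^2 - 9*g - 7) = 2*g^5 - 21*g^4 + 4*g^3 + 99*g^2 + 90*g + 21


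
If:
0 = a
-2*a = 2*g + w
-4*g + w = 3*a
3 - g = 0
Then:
No Solution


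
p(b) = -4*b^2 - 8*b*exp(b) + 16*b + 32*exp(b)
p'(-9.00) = 88.01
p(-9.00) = -467.99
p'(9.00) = -389004.03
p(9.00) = -324303.36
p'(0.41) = 43.94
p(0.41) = 49.16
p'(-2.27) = 38.52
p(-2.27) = -51.75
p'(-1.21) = 35.72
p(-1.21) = -12.79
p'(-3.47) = 45.37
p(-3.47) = -101.82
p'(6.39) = -16194.75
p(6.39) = -11453.87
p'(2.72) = 28.24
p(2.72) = 169.37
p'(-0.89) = 35.90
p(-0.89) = -1.34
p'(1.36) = 56.24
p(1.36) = 96.65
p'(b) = -8*b*exp(b) - 8*b + 24*exp(b) + 16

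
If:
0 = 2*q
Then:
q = 0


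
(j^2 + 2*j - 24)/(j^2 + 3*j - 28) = (j + 6)/(j + 7)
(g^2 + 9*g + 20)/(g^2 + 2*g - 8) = (g + 5)/(g - 2)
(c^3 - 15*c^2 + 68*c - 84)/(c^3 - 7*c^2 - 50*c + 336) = (c^2 - 9*c + 14)/(c^2 - c - 56)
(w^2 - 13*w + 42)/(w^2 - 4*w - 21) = (w - 6)/(w + 3)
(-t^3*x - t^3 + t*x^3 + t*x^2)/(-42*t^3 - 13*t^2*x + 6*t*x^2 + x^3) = t*(t^2*x + t^2 - x^3 - x^2)/(42*t^3 + 13*t^2*x - 6*t*x^2 - x^3)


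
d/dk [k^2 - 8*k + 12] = 2*k - 8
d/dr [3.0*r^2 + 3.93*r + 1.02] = 6.0*r + 3.93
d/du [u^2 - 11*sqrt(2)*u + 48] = 2*u - 11*sqrt(2)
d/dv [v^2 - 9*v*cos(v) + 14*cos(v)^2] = 9*v*sin(v) + 2*v - 14*sin(2*v) - 9*cos(v)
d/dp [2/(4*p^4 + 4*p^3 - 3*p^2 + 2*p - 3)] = 4*(-8*p^3 - 6*p^2 + 3*p - 1)/(4*p^4 + 4*p^3 - 3*p^2 + 2*p - 3)^2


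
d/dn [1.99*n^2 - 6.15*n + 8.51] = 3.98*n - 6.15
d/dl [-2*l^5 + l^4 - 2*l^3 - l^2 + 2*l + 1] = -10*l^4 + 4*l^3 - 6*l^2 - 2*l + 2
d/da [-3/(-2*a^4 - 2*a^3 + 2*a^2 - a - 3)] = 3*(-8*a^3 - 6*a^2 + 4*a - 1)/(2*a^4 + 2*a^3 - 2*a^2 + a + 3)^2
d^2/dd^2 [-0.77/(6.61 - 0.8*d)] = 0.9856/(0.8*d - 6.61)^3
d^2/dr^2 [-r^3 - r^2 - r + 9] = -6*r - 2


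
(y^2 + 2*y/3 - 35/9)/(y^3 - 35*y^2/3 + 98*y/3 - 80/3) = (y + 7/3)/(y^2 - 10*y + 16)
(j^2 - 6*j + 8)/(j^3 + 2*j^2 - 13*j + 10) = (j - 4)/(j^2 + 4*j - 5)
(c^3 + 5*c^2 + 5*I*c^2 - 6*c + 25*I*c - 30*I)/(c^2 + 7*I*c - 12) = (c^3 + 5*c^2*(1 + I) + c*(-6 + 25*I) - 30*I)/(c^2 + 7*I*c - 12)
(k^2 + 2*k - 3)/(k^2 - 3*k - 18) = (k - 1)/(k - 6)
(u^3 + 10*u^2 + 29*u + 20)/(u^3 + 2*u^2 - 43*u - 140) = (u + 1)/(u - 7)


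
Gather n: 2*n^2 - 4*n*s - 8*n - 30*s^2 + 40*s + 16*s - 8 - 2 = 2*n^2 + n*(-4*s - 8) - 30*s^2 + 56*s - 10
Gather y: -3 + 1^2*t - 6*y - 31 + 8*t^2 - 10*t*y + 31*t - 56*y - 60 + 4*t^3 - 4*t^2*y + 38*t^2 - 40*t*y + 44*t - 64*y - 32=4*t^3 + 46*t^2 + 76*t + y*(-4*t^2 - 50*t - 126) - 126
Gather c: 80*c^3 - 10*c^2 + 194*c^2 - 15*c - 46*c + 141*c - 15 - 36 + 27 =80*c^3 + 184*c^2 + 80*c - 24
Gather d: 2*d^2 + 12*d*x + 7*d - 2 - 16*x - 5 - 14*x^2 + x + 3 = 2*d^2 + d*(12*x + 7) - 14*x^2 - 15*x - 4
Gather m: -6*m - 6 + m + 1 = -5*m - 5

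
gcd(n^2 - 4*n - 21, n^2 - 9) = n + 3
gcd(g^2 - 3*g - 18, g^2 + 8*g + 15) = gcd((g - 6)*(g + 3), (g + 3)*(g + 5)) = g + 3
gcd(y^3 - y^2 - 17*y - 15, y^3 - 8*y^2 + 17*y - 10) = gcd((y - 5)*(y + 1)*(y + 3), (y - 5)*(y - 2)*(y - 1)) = y - 5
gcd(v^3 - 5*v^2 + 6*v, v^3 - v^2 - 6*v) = v^2 - 3*v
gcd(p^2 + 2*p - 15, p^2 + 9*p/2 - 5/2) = p + 5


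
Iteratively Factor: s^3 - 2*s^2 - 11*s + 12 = (s - 1)*(s^2 - s - 12) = (s - 4)*(s - 1)*(s + 3)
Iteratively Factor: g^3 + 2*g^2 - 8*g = (g)*(g^2 + 2*g - 8) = g*(g - 2)*(g + 4)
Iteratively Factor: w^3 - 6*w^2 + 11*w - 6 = (w - 2)*(w^2 - 4*w + 3) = (w - 2)*(w - 1)*(w - 3)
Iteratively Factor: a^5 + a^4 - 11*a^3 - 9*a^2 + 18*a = (a + 2)*(a^4 - a^3 - 9*a^2 + 9*a) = (a - 3)*(a + 2)*(a^3 + 2*a^2 - 3*a) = (a - 3)*(a + 2)*(a + 3)*(a^2 - a) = (a - 3)*(a - 1)*(a + 2)*(a + 3)*(a)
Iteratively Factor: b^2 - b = (b - 1)*(b)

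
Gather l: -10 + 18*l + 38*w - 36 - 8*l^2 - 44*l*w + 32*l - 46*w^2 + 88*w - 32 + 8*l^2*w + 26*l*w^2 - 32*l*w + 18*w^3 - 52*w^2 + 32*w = l^2*(8*w - 8) + l*(26*w^2 - 76*w + 50) + 18*w^3 - 98*w^2 + 158*w - 78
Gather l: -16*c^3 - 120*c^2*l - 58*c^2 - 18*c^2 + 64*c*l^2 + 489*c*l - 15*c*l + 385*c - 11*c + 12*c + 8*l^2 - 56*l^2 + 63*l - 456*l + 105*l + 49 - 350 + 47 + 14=-16*c^3 - 76*c^2 + 386*c + l^2*(64*c - 48) + l*(-120*c^2 + 474*c - 288) - 240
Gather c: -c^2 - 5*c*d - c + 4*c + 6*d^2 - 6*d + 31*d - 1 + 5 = -c^2 + c*(3 - 5*d) + 6*d^2 + 25*d + 4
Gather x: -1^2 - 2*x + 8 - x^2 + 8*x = -x^2 + 6*x + 7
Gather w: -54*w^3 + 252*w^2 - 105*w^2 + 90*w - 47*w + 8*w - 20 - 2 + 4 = -54*w^3 + 147*w^2 + 51*w - 18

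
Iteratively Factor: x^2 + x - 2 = (x - 1)*(x + 2)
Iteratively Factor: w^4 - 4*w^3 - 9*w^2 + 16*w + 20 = (w + 2)*(w^3 - 6*w^2 + 3*w + 10) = (w - 2)*(w + 2)*(w^2 - 4*w - 5) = (w - 2)*(w + 1)*(w + 2)*(w - 5)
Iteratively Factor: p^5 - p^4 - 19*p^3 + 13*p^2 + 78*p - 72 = (p + 3)*(p^4 - 4*p^3 - 7*p^2 + 34*p - 24) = (p + 3)^2*(p^3 - 7*p^2 + 14*p - 8) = (p - 2)*(p + 3)^2*(p^2 - 5*p + 4) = (p - 2)*(p - 1)*(p + 3)^2*(p - 4)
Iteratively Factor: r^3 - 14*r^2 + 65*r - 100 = (r - 4)*(r^2 - 10*r + 25) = (r - 5)*(r - 4)*(r - 5)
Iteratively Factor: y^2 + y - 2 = (y - 1)*(y + 2)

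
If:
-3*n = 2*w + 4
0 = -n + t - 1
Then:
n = -2*w/3 - 4/3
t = -2*w/3 - 1/3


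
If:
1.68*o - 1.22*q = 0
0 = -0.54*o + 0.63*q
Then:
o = 0.00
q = 0.00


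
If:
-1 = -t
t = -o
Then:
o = -1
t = 1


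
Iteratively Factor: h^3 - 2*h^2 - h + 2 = (h + 1)*(h^2 - 3*h + 2) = (h - 2)*(h + 1)*(h - 1)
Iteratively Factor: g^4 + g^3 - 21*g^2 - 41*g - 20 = (g + 4)*(g^3 - 3*g^2 - 9*g - 5) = (g + 1)*(g + 4)*(g^2 - 4*g - 5) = (g - 5)*(g + 1)*(g + 4)*(g + 1)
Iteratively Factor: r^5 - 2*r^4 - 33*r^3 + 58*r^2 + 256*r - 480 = (r + 4)*(r^4 - 6*r^3 - 9*r^2 + 94*r - 120) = (r + 4)^2*(r^3 - 10*r^2 + 31*r - 30) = (r - 2)*(r + 4)^2*(r^2 - 8*r + 15) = (r - 5)*(r - 2)*(r + 4)^2*(r - 3)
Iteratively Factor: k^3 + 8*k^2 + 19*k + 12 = (k + 3)*(k^2 + 5*k + 4) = (k + 1)*(k + 3)*(k + 4)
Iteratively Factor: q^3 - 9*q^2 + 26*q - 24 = (q - 3)*(q^2 - 6*q + 8) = (q - 3)*(q - 2)*(q - 4)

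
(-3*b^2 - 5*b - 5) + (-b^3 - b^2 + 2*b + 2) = -b^3 - 4*b^2 - 3*b - 3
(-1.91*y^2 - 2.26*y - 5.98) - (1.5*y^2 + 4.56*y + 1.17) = -3.41*y^2 - 6.82*y - 7.15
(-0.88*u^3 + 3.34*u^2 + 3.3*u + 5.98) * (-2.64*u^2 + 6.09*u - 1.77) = 2.3232*u^5 - 14.1768*u^4 + 13.1862*u^3 - 1.602*u^2 + 30.5772*u - 10.5846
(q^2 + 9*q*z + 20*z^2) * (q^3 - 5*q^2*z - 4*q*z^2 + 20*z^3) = q^5 + 4*q^4*z - 29*q^3*z^2 - 116*q^2*z^3 + 100*q*z^4 + 400*z^5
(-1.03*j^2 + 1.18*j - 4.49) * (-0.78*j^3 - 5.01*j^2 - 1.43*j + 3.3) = 0.8034*j^5 + 4.2399*j^4 - 0.936699999999999*j^3 + 17.4085*j^2 + 10.3147*j - 14.817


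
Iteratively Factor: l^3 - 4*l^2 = (l)*(l^2 - 4*l) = l^2*(l - 4)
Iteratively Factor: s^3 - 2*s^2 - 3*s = (s + 1)*(s^2 - 3*s) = (s - 3)*(s + 1)*(s)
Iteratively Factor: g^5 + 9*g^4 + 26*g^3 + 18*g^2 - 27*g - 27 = (g + 3)*(g^4 + 6*g^3 + 8*g^2 - 6*g - 9) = (g + 1)*(g + 3)*(g^3 + 5*g^2 + 3*g - 9) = (g + 1)*(g + 3)^2*(g^2 + 2*g - 3) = (g - 1)*(g + 1)*(g + 3)^2*(g + 3)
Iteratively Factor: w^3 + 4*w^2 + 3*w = (w + 1)*(w^2 + 3*w) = w*(w + 1)*(w + 3)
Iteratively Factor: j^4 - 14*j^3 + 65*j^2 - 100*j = (j - 5)*(j^3 - 9*j^2 + 20*j) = (j - 5)*(j - 4)*(j^2 - 5*j) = (j - 5)^2*(j - 4)*(j)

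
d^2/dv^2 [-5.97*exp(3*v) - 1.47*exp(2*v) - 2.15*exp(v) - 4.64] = (-53.73*exp(2*v) - 5.88*exp(v) - 2.15)*exp(v)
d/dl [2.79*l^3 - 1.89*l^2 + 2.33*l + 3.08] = 8.37*l^2 - 3.78*l + 2.33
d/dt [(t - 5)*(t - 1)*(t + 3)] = 3*t^2 - 6*t - 13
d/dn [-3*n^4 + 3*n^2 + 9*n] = -12*n^3 + 6*n + 9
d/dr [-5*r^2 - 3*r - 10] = -10*r - 3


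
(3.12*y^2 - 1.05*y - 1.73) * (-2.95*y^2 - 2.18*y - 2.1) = -9.204*y^4 - 3.7041*y^3 + 0.8405*y^2 + 5.9764*y + 3.633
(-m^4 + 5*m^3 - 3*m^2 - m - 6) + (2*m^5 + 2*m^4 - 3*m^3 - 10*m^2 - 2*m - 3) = 2*m^5 + m^4 + 2*m^3 - 13*m^2 - 3*m - 9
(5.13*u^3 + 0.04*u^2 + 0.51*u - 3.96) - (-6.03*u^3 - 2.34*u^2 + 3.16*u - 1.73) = 11.16*u^3 + 2.38*u^2 - 2.65*u - 2.23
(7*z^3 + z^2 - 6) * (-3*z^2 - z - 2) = -21*z^5 - 10*z^4 - 15*z^3 + 16*z^2 + 6*z + 12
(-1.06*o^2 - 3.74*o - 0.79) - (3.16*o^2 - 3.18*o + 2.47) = -4.22*o^2 - 0.56*o - 3.26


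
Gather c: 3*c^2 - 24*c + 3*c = 3*c^2 - 21*c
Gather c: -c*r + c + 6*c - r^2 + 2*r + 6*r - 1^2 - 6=c*(7 - r) - r^2 + 8*r - 7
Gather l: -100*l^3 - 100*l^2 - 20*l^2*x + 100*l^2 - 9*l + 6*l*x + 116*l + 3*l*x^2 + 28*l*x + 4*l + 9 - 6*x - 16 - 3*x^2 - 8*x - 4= -100*l^3 - 20*l^2*x + l*(3*x^2 + 34*x + 111) - 3*x^2 - 14*x - 11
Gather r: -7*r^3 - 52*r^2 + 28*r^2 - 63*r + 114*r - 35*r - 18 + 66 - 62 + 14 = -7*r^3 - 24*r^2 + 16*r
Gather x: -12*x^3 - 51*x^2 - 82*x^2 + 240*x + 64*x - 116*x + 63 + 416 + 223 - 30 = -12*x^3 - 133*x^2 + 188*x + 672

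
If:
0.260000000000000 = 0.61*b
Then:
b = 0.43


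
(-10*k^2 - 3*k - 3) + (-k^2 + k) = -11*k^2 - 2*k - 3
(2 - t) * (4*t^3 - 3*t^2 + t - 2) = -4*t^4 + 11*t^3 - 7*t^2 + 4*t - 4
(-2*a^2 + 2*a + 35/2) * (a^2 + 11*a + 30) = -2*a^4 - 20*a^3 - 41*a^2/2 + 505*a/2 + 525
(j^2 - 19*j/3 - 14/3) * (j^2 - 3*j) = j^4 - 28*j^3/3 + 43*j^2/3 + 14*j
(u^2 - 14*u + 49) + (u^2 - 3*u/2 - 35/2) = 2*u^2 - 31*u/2 + 63/2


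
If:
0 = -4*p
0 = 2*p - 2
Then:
No Solution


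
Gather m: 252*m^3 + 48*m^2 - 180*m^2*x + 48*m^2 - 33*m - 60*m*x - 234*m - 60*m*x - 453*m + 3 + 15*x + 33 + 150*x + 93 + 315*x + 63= 252*m^3 + m^2*(96 - 180*x) + m*(-120*x - 720) + 480*x + 192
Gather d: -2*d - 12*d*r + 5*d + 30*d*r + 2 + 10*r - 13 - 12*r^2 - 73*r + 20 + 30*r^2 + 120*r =d*(18*r + 3) + 18*r^2 + 57*r + 9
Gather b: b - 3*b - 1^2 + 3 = 2 - 2*b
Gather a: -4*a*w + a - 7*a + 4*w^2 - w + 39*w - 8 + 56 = a*(-4*w - 6) + 4*w^2 + 38*w + 48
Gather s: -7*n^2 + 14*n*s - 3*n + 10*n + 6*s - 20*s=-7*n^2 + 7*n + s*(14*n - 14)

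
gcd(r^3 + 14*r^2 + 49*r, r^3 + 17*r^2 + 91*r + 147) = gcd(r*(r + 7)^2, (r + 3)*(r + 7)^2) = r^2 + 14*r + 49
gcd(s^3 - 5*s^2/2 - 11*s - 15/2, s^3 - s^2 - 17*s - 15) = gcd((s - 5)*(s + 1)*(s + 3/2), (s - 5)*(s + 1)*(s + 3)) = s^2 - 4*s - 5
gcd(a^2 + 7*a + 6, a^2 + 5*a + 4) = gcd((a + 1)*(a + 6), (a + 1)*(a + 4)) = a + 1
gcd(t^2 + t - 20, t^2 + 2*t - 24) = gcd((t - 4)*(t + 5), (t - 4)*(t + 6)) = t - 4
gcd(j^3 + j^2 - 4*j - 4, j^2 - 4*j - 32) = 1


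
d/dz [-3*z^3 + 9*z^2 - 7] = 9*z*(2 - z)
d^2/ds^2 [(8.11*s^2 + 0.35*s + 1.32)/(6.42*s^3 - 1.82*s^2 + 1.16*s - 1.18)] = (668.530007999999*s^6 + 86.5544400000001*s^5 + 265.949784*s^4 + 644.7084*s^3 + 12.531336*s^2 + 38.768088*s + 21.425608)/(264.609288*s^9 - 225.041544*s^8 + 207.229896*s^7 - 233.258048*s^6 + 120.16896*s^5 - 71.799048*s^4 + 43.325816*s^3 - 12.365928*s^2 + 4.845552*s - 1.643032)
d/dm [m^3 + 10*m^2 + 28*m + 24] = 3*m^2 + 20*m + 28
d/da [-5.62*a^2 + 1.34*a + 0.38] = 1.34 - 11.24*a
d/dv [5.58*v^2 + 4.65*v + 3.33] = 11.16*v + 4.65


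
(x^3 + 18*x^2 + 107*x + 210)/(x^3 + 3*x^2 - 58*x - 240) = (x + 7)/(x - 8)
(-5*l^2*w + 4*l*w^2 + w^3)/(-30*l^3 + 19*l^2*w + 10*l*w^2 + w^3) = w/(6*l + w)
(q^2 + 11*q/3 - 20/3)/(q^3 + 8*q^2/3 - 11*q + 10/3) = (3*q - 4)/(3*q^2 - 7*q + 2)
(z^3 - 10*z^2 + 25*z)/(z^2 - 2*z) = (z^2 - 10*z + 25)/(z - 2)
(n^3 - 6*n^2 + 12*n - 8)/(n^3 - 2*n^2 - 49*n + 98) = (n^2 - 4*n + 4)/(n^2 - 49)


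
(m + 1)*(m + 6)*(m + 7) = m^3 + 14*m^2 + 55*m + 42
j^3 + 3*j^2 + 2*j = j*(j + 1)*(j + 2)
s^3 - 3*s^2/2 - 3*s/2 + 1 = (s - 2)*(s - 1/2)*(s + 1)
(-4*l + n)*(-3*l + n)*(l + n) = 12*l^3 + 5*l^2*n - 6*l*n^2 + n^3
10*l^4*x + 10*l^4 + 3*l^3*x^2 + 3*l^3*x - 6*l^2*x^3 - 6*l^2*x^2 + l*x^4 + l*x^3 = (-5*l + x)*(-2*l + x)*(l + x)*(l*x + l)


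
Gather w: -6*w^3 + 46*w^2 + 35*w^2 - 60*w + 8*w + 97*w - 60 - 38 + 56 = -6*w^3 + 81*w^2 + 45*w - 42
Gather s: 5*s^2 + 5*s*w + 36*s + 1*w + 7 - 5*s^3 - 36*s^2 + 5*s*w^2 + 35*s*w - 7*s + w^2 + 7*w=-5*s^3 - 31*s^2 + s*(5*w^2 + 40*w + 29) + w^2 + 8*w + 7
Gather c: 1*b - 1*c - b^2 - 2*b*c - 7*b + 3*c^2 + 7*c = -b^2 - 6*b + 3*c^2 + c*(6 - 2*b)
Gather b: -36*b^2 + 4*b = -36*b^2 + 4*b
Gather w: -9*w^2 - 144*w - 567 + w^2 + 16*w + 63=-8*w^2 - 128*w - 504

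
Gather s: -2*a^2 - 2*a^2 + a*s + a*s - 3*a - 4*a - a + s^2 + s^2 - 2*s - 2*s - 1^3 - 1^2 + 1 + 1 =-4*a^2 - 8*a + 2*s^2 + s*(2*a - 4)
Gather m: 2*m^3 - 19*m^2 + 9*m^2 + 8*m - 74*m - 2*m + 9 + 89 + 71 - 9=2*m^3 - 10*m^2 - 68*m + 160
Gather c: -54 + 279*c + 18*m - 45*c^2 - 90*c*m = -45*c^2 + c*(279 - 90*m) + 18*m - 54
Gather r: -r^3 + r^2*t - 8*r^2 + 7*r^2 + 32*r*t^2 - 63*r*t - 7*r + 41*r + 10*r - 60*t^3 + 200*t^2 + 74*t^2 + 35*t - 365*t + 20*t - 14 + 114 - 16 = -r^3 + r^2*(t - 1) + r*(32*t^2 - 63*t + 44) - 60*t^3 + 274*t^2 - 310*t + 84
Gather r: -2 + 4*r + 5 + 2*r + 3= 6*r + 6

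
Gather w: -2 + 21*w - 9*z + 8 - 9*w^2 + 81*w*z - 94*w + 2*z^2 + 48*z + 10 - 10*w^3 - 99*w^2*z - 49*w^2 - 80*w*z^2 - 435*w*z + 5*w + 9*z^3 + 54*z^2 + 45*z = -10*w^3 + w^2*(-99*z - 58) + w*(-80*z^2 - 354*z - 68) + 9*z^3 + 56*z^2 + 84*z + 16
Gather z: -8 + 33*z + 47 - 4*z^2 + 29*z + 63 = -4*z^2 + 62*z + 102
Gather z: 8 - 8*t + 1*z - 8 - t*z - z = -t*z - 8*t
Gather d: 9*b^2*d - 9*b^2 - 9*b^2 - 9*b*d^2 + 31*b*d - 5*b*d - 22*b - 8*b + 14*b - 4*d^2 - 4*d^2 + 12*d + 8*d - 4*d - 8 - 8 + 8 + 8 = -18*b^2 - 16*b + d^2*(-9*b - 8) + d*(9*b^2 + 26*b + 16)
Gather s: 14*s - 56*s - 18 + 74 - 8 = 48 - 42*s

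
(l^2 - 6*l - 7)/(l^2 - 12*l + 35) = (l + 1)/(l - 5)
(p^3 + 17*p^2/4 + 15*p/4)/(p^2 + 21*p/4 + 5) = p*(p + 3)/(p + 4)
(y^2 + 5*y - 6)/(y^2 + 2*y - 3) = (y + 6)/(y + 3)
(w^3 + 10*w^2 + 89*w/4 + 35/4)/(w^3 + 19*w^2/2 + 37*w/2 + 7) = (w + 5/2)/(w + 2)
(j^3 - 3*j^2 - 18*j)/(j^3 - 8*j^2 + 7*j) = (j^2 - 3*j - 18)/(j^2 - 8*j + 7)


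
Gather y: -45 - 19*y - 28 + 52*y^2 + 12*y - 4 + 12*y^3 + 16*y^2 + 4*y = 12*y^3 + 68*y^2 - 3*y - 77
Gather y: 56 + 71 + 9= 136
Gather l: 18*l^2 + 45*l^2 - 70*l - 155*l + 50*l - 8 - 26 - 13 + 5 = 63*l^2 - 175*l - 42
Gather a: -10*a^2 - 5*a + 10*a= -10*a^2 + 5*a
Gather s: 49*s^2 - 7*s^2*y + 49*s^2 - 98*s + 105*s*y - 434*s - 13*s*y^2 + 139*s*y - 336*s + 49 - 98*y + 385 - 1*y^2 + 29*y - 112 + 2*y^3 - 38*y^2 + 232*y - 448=s^2*(98 - 7*y) + s*(-13*y^2 + 244*y - 868) + 2*y^3 - 39*y^2 + 163*y - 126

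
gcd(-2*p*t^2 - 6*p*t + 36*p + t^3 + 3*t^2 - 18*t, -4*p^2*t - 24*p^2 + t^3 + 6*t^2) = 2*p*t + 12*p - t^2 - 6*t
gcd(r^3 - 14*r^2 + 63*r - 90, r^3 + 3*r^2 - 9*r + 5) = 1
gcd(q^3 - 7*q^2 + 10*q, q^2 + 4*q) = q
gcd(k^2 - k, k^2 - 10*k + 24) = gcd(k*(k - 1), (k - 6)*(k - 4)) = 1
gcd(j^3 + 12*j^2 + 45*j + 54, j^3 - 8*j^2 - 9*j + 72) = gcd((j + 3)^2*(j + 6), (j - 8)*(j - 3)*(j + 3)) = j + 3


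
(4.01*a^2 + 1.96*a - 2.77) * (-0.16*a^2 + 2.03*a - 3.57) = -0.6416*a^4 + 7.8267*a^3 - 9.8937*a^2 - 12.6203*a + 9.8889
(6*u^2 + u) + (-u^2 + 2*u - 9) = 5*u^2 + 3*u - 9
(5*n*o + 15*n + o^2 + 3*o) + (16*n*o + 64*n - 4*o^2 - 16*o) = 21*n*o + 79*n - 3*o^2 - 13*o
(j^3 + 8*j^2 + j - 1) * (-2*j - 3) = -2*j^4 - 19*j^3 - 26*j^2 - j + 3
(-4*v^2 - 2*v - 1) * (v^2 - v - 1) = -4*v^4 + 2*v^3 + 5*v^2 + 3*v + 1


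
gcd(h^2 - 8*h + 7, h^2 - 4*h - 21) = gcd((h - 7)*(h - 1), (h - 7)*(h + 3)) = h - 7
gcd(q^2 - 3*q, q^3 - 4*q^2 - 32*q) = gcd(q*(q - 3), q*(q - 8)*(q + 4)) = q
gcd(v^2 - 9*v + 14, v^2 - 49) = v - 7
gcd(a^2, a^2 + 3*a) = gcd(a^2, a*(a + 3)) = a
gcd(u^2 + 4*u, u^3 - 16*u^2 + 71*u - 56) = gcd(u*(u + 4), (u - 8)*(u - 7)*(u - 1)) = 1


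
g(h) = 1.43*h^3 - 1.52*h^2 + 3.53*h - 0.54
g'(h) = 4.29*h^2 - 3.04*h + 3.53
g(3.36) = 48.40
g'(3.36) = 41.75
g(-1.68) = -17.54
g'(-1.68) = 20.75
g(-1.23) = -9.84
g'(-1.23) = 13.76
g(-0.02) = -0.61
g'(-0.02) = 3.59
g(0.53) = 1.12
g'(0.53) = 3.12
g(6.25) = 311.27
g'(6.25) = 152.11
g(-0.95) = -6.49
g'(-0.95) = 10.29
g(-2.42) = -38.25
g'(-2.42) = 36.01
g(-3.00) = -63.42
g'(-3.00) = 51.26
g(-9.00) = -1197.90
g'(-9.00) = 378.38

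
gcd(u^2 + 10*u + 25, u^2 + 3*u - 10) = u + 5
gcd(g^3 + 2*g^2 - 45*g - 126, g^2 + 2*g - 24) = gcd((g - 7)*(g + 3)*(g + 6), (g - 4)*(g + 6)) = g + 6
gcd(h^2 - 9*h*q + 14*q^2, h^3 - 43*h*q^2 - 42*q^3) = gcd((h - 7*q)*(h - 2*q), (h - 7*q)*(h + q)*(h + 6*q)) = -h + 7*q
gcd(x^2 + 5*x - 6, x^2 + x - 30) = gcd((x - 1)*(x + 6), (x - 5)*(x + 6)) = x + 6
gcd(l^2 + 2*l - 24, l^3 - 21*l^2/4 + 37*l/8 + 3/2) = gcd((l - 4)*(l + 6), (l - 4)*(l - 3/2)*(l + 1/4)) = l - 4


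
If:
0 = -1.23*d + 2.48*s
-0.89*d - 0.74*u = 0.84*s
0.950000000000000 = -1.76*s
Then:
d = -1.09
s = -0.54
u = 1.92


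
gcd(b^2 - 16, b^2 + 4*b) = b + 4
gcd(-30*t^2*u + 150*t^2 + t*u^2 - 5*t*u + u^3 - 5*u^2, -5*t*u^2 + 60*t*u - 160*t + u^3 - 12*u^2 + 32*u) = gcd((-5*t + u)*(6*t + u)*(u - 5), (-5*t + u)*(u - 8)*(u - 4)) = 5*t - u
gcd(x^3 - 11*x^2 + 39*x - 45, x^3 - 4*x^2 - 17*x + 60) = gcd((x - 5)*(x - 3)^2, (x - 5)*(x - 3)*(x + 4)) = x^2 - 8*x + 15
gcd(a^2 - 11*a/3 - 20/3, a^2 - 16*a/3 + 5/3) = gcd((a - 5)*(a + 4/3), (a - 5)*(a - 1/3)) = a - 5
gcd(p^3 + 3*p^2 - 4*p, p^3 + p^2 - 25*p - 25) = 1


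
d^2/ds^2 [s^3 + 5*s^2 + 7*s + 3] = 6*s + 10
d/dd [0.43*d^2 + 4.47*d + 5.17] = 0.86*d + 4.47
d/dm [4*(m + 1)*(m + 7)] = 8*m + 32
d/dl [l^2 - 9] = 2*l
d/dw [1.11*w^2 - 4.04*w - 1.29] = 2.22*w - 4.04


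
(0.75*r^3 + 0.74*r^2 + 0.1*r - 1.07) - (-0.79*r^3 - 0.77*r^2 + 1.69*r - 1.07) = 1.54*r^3 + 1.51*r^2 - 1.59*r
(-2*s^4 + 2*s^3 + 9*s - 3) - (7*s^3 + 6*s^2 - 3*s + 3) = -2*s^4 - 5*s^3 - 6*s^2 + 12*s - 6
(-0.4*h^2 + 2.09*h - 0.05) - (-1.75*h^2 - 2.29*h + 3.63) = 1.35*h^2 + 4.38*h - 3.68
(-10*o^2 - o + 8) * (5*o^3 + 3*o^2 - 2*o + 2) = -50*o^5 - 35*o^4 + 57*o^3 + 6*o^2 - 18*o + 16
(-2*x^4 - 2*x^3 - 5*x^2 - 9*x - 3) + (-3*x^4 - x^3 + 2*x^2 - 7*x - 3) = -5*x^4 - 3*x^3 - 3*x^2 - 16*x - 6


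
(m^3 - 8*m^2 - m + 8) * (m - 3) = m^4 - 11*m^3 + 23*m^2 + 11*m - 24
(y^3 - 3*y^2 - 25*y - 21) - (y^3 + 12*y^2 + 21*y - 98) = -15*y^2 - 46*y + 77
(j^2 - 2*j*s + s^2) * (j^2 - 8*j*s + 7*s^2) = j^4 - 10*j^3*s + 24*j^2*s^2 - 22*j*s^3 + 7*s^4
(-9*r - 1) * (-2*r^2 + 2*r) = 18*r^3 - 16*r^2 - 2*r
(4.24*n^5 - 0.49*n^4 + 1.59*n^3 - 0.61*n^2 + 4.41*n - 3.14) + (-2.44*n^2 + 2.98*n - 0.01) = 4.24*n^5 - 0.49*n^4 + 1.59*n^3 - 3.05*n^2 + 7.39*n - 3.15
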